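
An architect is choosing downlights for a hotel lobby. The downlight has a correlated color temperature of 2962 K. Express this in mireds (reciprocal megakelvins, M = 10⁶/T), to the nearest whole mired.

M = 10⁶ / 2962 = 337.610 → 338 mireds.

338 mireds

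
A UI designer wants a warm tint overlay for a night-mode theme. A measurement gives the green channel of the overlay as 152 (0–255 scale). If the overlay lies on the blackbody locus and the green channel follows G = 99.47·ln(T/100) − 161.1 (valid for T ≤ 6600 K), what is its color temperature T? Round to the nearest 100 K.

ln t = (152 + 161.1) / 99.47 = 3.1477.
t = e^3.1477 = 23.282.
T = 100·t = 2328 K → 2300 K to the nearest 100 K.

2300 K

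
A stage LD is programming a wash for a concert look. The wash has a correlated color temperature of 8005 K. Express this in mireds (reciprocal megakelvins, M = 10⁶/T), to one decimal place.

M = 10⁶ / 8005 = 124.922 → 124.9 mireds.

124.9 mireds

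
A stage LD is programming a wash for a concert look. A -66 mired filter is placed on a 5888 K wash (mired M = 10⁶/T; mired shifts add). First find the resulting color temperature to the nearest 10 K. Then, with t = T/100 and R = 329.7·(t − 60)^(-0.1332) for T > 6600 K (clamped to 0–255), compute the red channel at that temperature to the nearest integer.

204

M_in = 10⁶/5888 = 169.84; M_out = 169.84 + (-66) = 103.84.
T_out = 10⁶/103.84 = 9630.5 K → 9630 K; t = 96.3.
R = 329.7·(96.3 − 60)^(-0.1332) = 329.7·36.3^(-0.1332) = 329.7·0.61976 = 204.333.
Rounded: 204.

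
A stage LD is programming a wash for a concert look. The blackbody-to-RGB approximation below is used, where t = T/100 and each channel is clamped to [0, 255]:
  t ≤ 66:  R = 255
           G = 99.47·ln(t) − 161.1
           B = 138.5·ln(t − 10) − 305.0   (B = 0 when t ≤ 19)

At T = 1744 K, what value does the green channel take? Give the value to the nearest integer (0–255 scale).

123

t = 1744/100 = 17.44; the t ≤ 66 branch applies.
G = 99.47·ln 17.44 − 161.1 = 99.47·2.8588 − 161.1 = 123.261.
Rounded: 123.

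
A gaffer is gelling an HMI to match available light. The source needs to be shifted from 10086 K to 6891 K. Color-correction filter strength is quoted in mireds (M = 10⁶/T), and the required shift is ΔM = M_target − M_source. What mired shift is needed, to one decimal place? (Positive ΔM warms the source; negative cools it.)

M_source = 10⁶/10086 = 99.147; M_target = 10⁶/6891 = 145.117.
ΔM = 145.117 − 99.147 = 45.969 → +46.0 mireds, a warming shift.

+46.0 mireds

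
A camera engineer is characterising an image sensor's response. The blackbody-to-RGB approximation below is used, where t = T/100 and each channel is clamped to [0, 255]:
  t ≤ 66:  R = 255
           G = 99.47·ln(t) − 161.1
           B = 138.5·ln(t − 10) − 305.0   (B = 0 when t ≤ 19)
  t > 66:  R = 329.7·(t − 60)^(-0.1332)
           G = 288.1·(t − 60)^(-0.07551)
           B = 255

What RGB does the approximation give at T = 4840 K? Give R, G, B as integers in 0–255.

R=255, G=225, B=200

t = 4840/100 = 48.4; the t ≤ 66 branch applies.
R = 255 by definition for t ≤ 66.
G = 99.47·ln 48.4 − 161.1 = 99.47·3.8795 − 161.1 = 224.794.
B = 138.5·ln(48.4 − 10) − 305.0 = 138.5·ln 38.4 − 305.0 = 138.5·3.6481 − 305.0 = 200.256.
Rounded: (255, 225, 200).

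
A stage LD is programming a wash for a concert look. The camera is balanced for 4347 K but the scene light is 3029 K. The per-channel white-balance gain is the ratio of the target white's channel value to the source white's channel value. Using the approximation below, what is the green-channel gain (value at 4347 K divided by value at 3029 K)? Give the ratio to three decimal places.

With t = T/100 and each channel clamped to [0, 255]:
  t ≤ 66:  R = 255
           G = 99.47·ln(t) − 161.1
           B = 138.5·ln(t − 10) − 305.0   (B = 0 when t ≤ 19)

At 3029 K (t = 30.29):
  G = 99.47·ln 30.29 − 161.1 = 99.47·3.4108 − 161.1 = 178.174.
At 4347 K (t = 43.47):
  G = 99.47·ln 43.47 − 161.1 = 99.47·3.7721 − 161.1 = 214.108.
Gain = 214.108 / 178.174 = 1.2017 → 1.202.

1.202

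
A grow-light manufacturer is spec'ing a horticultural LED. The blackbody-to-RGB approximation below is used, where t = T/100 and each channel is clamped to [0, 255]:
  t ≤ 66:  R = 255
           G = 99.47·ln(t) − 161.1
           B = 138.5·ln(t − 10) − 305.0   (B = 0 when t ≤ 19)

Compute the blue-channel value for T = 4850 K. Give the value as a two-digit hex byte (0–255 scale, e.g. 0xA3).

t = 4850/100 = 48.5; the t ≤ 66 branch applies.
B = 138.5·ln(48.5 − 10) − 305.0 = 138.5·ln 38.5 − 305.0 = 138.5·3.6507 − 305.0 = 200.616.
Rounded: 201; in hex, 0xC9.

0xC9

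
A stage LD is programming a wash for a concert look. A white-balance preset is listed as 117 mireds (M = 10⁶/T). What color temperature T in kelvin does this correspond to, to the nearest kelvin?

8547 K

T = 10⁶ / 117 = 8547.01 K → 8547 K.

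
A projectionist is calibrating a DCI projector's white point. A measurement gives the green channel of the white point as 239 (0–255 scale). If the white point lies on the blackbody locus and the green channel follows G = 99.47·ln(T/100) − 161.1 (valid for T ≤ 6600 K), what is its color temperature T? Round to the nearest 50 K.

5600 K

ln t = (239 + 161.1) / 99.47 = 4.0223.
t = e^4.0223 = 55.830.
T = 100·t = 5583 K → 5600 K to the nearest 50 K.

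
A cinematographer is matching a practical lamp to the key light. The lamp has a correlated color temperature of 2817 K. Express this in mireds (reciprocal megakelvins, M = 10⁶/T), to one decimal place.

355.0 mireds

M = 10⁶ / 2817 = 354.988 → 355.0 mireds.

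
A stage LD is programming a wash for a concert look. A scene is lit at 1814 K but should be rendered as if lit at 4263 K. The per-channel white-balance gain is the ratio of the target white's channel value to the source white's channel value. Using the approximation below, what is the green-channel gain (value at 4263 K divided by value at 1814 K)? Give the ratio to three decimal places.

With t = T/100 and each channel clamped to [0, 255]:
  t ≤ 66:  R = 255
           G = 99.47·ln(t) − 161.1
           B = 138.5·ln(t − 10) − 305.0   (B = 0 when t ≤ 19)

1.668

At 1814 K (t = 18.14):
  G = 99.47·ln 18.14 − 161.1 = 99.47·2.8981 − 161.1 = 127.176.
At 4263 K (t = 42.63):
  G = 99.47·ln 42.63 − 161.1 = 99.47·3.7526 − 161.1 = 212.167.
Gain = 212.167 / 127.176 = 1.6683 → 1.668.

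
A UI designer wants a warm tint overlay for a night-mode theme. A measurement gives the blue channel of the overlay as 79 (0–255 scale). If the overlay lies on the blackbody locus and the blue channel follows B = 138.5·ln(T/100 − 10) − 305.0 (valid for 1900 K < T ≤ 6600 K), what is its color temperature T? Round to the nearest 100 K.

2600 K

ln(t − 10) = (79 + 305.0) / 138.5 = 2.7726.
t − 10 = e^2.7726 = 16.000, so t = 26.000.
T = 100·t = 2600 K → 2600 K to the nearest 100 K.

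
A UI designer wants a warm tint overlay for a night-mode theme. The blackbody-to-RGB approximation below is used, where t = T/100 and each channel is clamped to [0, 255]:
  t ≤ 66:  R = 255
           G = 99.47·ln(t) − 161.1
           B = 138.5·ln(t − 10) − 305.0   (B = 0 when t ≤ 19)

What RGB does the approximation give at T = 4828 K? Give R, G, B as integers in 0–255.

t = 4828/100 = 48.28; the t ≤ 66 branch applies.
R = 255 by definition for t ≤ 66.
G = 99.47·ln 48.28 − 161.1 = 99.47·3.8770 − 161.1 = 224.547.
B = 138.5·ln(48.28 − 10) − 305.0 = 138.5·ln 38.28 − 305.0 = 138.5·3.6449 − 305.0 = 199.822.
Rounded: (255, 225, 200).

R=255, G=225, B=200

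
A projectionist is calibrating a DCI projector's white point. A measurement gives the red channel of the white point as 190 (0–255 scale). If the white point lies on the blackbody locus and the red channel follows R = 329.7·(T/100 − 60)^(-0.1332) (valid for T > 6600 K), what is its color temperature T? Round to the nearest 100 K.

(t − 60)^(-0.1332) = 190/329.7 = 0.57628.
t − 60 = 0.57628^(1/-0.1332) = 0.57628^(-7.508) = 62.667, so t = 122.667.
T = 100·t = 12267 K → 12300 K to the nearest 100 K.

12300 K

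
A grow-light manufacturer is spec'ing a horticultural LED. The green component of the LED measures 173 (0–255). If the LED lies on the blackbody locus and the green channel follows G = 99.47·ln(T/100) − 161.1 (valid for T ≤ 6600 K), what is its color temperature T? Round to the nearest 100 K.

ln t = (173 + 161.1) / 99.47 = 3.3588.
t = e^3.3588 = 28.755.
T = 100·t = 2875 K → 2900 K to the nearest 100 K.

2900 K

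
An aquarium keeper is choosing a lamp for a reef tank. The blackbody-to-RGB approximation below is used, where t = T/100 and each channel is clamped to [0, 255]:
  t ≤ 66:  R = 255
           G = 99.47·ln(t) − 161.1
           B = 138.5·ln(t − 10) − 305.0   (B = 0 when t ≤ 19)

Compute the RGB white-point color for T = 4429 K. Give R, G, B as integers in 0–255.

R=255, G=216, B=185

t = 4429/100 = 44.29; the t ≤ 66 branch applies.
R = 255 by definition for t ≤ 66.
G = 99.47·ln 44.29 − 161.1 = 99.47·3.7908 − 161.1 = 215.967.
B = 138.5·ln(44.29 − 10) − 305.0 = 138.5·ln 34.29 − 305.0 = 138.5·3.5349 − 305.0 = 184.577.
Rounded: (255, 216, 185).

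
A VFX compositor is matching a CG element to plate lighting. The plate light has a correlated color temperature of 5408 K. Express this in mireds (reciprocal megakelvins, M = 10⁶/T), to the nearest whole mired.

M = 10⁶ / 5408 = 184.911 → 185 mireds.

185 mireds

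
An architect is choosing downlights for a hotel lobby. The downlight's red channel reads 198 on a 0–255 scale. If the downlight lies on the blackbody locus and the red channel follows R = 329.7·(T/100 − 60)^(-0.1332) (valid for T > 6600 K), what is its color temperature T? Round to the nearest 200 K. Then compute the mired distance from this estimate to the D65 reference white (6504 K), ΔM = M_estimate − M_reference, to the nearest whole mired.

-59 mireds

(t − 60)^(-0.1332) = 198/329.7 = 0.60055.
t − 60 = 0.60055^(1/-0.1332) = 0.60055^(-7.508) = 45.980, so t = 105.980.
T = 100·t = 10598 K → 10600 K to the nearest 200 K.
M_estimate = 10⁶/10600 = 94.34; M_reference = 10⁶/6504 = 153.75.
ΔM = 94.34 − 153.75 = -59.41 → -59 mireds.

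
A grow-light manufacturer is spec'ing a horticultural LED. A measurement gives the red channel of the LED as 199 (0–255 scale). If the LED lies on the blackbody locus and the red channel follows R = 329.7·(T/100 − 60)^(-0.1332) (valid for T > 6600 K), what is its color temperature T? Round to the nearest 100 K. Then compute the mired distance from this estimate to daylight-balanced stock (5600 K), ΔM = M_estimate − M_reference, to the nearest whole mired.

-82 mireds

(t − 60)^(-0.1332) = 199/329.7 = 0.60358.
t − 60 = 0.60358^(1/-0.1332) = 0.60358^(-7.508) = 44.273, so t = 104.273.
T = 100·t = 10427 K → 10400 K to the nearest 100 K.
M_estimate = 10⁶/10400 = 96.15; M_reference = 10⁶/5600 = 178.57.
ΔM = 96.15 − 178.57 = -82.42 → -82 mireds.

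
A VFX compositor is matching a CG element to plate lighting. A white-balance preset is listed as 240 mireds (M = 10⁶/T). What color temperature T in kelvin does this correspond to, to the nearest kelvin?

4167 K

T = 10⁶ / 240 = 4166.67 K → 4167 K.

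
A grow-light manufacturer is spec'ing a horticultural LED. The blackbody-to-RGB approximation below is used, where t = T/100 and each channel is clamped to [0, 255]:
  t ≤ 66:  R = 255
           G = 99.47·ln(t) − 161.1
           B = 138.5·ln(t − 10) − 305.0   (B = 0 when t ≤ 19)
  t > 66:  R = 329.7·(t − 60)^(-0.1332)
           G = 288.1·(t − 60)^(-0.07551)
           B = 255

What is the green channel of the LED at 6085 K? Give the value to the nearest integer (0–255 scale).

248

t = 6085/100 = 60.85; the t ≤ 66 branch applies.
G = 99.47·ln 60.85 − 161.1 = 99.47·4.1084 − 161.1 = 247.564.
Rounded: 248.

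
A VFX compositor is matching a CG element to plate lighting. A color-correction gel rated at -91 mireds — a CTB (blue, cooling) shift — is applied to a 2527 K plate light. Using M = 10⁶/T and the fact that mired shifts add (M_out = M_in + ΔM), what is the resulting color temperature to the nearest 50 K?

M_in = 10⁶/2527 = 395.73 mireds.
M_out = 395.73 + (-91) = 304.73 mireds.
T_out = 10⁶/304.73 = 3281.6 K → 3300 K.

3300 K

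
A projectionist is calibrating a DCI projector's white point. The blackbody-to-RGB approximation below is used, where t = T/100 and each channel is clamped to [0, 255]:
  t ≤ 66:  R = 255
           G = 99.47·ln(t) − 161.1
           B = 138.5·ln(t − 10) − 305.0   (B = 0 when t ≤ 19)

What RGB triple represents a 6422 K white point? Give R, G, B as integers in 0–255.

t = 6422/100 = 64.22; the t ≤ 66 branch applies.
R = 255 by definition for t ≤ 66.
G = 99.47·ln 64.22 − 161.1 = 99.47·4.1623 − 161.1 = 252.925.
B = 138.5·ln(64.22 − 10) − 305.0 = 138.5·ln 54.22 − 305.0 = 138.5·3.9930 − 305.0 = 248.037.
Rounded: (255, 253, 248).

R=255, G=253, B=248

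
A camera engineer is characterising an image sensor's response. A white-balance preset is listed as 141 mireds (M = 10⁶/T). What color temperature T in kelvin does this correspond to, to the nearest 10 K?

7090 K

T = 10⁶ / 141 = 7092.20 K → 7090 K.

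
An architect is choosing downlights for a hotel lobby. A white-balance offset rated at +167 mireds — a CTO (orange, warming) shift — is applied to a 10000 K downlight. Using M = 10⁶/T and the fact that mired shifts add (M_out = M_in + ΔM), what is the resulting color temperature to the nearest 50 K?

M_in = 10⁶/10000 = 100.00 mireds.
M_out = 100.00 + (+167) = 267.00 mireds.
T_out = 10⁶/267.00 = 3745.3 K → 3750 K.

3750 K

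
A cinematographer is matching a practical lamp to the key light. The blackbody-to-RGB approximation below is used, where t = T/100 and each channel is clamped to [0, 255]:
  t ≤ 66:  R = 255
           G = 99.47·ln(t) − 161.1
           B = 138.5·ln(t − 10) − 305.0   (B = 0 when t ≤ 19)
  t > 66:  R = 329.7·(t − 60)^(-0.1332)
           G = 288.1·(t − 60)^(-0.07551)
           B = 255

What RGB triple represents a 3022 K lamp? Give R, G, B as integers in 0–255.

t = 3022/100 = 30.22; the t ≤ 66 branch applies.
R = 255 by definition for t ≤ 66.
G = 99.47·ln 30.22 − 161.1 = 99.47·3.4085 − 161.1 = 177.944.
B = 138.5·ln(30.22 − 10) − 305.0 = 138.5·ln 20.22 − 305.0 = 138.5·3.0067 − 305.0 = 111.424.
Rounded: (255, 178, 111).

R=255, G=178, B=111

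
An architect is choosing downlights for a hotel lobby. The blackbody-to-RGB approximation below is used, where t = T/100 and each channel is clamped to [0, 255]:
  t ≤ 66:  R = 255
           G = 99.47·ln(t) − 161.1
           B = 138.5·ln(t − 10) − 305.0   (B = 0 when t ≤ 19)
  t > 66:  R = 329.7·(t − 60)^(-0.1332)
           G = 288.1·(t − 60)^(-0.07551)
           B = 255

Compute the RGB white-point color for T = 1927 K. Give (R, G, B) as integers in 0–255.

(255, 133, 3)

t = 1927/100 = 19.27; the t ≤ 66 branch applies.
R = 255 by definition for t ≤ 66.
G = 99.47·ln 19.27 − 161.1 = 99.47·2.9585 − 161.1 = 133.187.
B = 138.5·ln(19.27 − 10) − 305.0 = 138.5·ln 9.27 − 305.0 = 138.5·2.2268 − 305.0 = 3.409.
Rounded: (255, 133, 3).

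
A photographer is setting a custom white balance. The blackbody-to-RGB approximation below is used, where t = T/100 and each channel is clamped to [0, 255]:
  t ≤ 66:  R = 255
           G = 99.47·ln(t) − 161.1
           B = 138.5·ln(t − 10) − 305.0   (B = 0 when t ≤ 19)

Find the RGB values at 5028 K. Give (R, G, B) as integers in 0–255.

t = 5028/100 = 50.28; the t ≤ 66 branch applies.
R = 255 by definition for t ≤ 66.
G = 99.47·ln 50.28 − 161.1 = 99.47·3.9176 − 161.1 = 228.584.
B = 138.5·ln(50.28 − 10) − 305.0 = 138.5·ln 40.28 − 305.0 = 138.5·3.6959 − 305.0 = 206.876.
Rounded: (255, 229, 207).

(255, 229, 207)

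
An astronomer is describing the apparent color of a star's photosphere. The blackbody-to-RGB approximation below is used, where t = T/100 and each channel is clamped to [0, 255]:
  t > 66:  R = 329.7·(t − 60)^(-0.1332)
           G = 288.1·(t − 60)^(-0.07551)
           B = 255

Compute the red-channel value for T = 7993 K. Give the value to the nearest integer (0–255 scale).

t = 7993/100 = 79.93; the t > 66 branch applies.
R = 329.7·(79.93 − 60)^(-0.1332) = 329.7·19.93^(-0.1332) = 329.7·0.67128 = 221.322.
Rounded: 221.

221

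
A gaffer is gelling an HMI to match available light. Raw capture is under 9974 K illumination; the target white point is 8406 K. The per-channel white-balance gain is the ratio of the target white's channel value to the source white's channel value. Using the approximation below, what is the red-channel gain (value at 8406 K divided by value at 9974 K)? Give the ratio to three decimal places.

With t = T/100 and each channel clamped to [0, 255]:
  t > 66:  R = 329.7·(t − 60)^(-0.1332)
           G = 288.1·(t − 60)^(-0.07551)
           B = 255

1.069

At 9974 K (t = 99.74):
  R = 329.7·(99.74 − 60)^(-0.1332) = 329.7·39.74^(-0.1332) = 329.7·0.61233 = 201.884.
At 8406 K (t = 84.06):
  R = 329.7·(84.06 − 60)^(-0.1332) = 329.7·24.06^(-0.1332) = 329.7·0.65465 = 215.839.
Gain = 215.839 / 201.884 = 1.0691 → 1.069.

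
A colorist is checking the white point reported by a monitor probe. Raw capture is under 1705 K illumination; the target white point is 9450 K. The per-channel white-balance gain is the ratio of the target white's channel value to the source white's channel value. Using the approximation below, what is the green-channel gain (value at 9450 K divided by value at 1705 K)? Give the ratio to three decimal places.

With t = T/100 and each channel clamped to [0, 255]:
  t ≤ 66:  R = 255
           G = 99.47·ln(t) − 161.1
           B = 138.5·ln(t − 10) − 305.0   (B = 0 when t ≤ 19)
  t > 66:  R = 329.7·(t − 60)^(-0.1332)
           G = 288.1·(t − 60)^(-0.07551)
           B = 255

1.822

At 1705 K (t = 17.05):
  G = 99.47·ln 17.05 − 161.1 = 99.47·2.8362 − 161.1 = 121.012.
At 9450 K (t = 94.5):
  G = 288.1·(94.5 − 60)^(-0.07551) = 288.1·34.5^(-0.07551) = 288.1·0.76538 = 220.507.
Gain = 220.507 / 121.012 = 1.8222 → 1.822.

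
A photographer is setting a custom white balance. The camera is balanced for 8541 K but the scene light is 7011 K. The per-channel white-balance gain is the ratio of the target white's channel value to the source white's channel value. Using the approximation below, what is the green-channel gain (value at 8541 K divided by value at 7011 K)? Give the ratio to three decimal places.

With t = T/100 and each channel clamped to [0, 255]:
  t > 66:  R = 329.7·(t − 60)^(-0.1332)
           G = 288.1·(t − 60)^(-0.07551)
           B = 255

0.933

At 7011 K (t = 70.11):
  G = 288.1·(70.11 − 60)^(-0.07551) = 288.1·10.11^(-0.07551) = 288.1·0.83971 = 241.922.
At 8541 K (t = 85.41):
  G = 288.1·(85.41 − 60)^(-0.07551) = 288.1·25.41^(-0.07551) = 288.1·0.78326 = 225.658.
Gain = 225.658 / 241.922 = 0.9328 → 0.933.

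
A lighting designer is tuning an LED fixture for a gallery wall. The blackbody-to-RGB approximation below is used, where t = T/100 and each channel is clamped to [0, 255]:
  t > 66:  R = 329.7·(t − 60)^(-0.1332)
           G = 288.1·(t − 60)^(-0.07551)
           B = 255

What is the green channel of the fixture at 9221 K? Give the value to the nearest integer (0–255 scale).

t = 9221/100 = 92.21; the t > 66 branch applies.
G = 288.1·(92.21 − 60)^(-0.07551) = 288.1·32.21^(-0.07551) = 288.1·0.76936 = 221.654.
Rounded: 222.

222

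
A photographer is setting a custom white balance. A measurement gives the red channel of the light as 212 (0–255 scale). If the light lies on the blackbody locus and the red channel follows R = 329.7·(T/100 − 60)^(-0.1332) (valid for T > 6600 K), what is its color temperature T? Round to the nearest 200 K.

8800 K

(t − 60)^(-0.1332) = 212/329.7 = 0.64301.
t − 60 = 0.64301^(1/-0.1332) = 0.64301^(-7.508) = 27.530, so t = 87.530.
T = 100·t = 8753 K → 8800 K to the nearest 200 K.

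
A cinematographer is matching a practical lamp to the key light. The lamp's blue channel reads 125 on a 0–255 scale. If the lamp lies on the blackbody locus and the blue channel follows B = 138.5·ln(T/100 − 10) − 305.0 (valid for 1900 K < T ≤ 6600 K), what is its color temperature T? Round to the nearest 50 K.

ln(t − 10) = (125 + 305.0) / 138.5 = 3.1047.
t − 10 = e^3.1047 = 22.302, so t = 32.302.
T = 100·t = 3230 K → 3250 K to the nearest 50 K.

3250 K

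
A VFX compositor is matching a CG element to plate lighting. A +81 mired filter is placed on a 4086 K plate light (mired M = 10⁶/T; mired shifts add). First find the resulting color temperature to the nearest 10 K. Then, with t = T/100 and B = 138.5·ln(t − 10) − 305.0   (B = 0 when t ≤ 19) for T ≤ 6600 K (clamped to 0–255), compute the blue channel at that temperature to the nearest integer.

M_in = 10⁶/4086 = 244.74; M_out = 244.74 + (+81) = 325.74.
T_out = 10⁶/325.74 = 3070.0 K → 3070 K; t = 30.7.
B = 138.5·ln(30.7 − 10) − 305.0 = 138.5·ln 20.7 − 305.0 = 138.5·3.0301 − 305.0 = 114.674.
Rounded: 115.

115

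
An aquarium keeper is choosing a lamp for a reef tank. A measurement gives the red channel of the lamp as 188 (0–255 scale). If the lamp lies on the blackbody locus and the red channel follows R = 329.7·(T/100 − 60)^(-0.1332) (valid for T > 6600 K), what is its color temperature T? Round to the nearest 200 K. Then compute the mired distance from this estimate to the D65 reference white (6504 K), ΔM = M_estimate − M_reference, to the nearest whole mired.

(t − 60)^(-0.1332) = 188/329.7 = 0.57022.
t − 60 = 0.57022^(1/-0.1332) = 0.57022^(-7.508) = 67.848, so t = 127.848.
T = 100·t = 12785 K → 12800 K to the nearest 200 K.
M_estimate = 10⁶/12800 = 78.12; M_reference = 10⁶/6504 = 153.75.
ΔM = 78.12 − 153.75 = -75.63 → -76 mireds.

-76 mireds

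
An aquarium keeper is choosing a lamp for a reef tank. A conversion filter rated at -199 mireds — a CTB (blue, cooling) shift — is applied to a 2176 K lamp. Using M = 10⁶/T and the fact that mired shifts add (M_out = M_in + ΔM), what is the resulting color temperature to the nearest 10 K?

3840 K

M_in = 10⁶/2176 = 459.56 mireds.
M_out = 459.56 + (-199) = 260.56 mireds.
T_out = 10⁶/260.56 = 3837.9 K → 3840 K.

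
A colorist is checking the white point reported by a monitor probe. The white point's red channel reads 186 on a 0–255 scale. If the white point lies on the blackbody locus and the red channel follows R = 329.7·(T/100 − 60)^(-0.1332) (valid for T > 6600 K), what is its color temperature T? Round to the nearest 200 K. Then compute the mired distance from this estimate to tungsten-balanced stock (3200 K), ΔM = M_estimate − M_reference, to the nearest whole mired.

-238 mireds

(t − 60)^(-0.1332) = 186/329.7 = 0.56415.
t − 60 = 0.56415^(1/-0.1332) = 0.56415^(-7.508) = 73.521, so t = 133.521.
T = 100·t = 13352 K → 13400 K to the nearest 200 K.
M_estimate = 10⁶/13400 = 74.63; M_reference = 10⁶/3200 = 312.50.
ΔM = 74.63 − 312.50 = -237.87 → -238 mireds.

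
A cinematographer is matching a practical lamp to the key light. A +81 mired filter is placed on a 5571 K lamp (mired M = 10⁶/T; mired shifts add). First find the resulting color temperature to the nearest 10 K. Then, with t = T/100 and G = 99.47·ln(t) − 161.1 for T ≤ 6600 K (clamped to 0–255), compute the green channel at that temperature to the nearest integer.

M_in = 10⁶/5571 = 179.50; M_out = 179.50 + (+81) = 260.50.
T_out = 10⁶/260.50 = 3838.8 K → 3840 K; t = 38.4.
G = 99.47·ln 38.4 − 161.1 = 99.47·3.6481 − 161.1 = 201.772.
Rounded: 202.

202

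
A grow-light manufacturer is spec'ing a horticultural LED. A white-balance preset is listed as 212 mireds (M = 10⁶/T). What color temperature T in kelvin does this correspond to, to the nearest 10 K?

4720 K

T = 10⁶ / 212 = 4716.98 K → 4720 K.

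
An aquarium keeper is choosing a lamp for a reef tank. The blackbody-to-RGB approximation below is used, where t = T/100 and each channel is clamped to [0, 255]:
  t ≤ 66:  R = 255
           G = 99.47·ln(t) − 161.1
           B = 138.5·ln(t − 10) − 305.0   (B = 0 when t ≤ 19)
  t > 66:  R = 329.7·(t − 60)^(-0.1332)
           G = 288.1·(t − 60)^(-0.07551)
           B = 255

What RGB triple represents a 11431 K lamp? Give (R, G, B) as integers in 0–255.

(194, 213, 255)

t = 11431/100 = 114.31; the t > 66 branch applies.
R = 329.7·(114.31 − 60)^(-0.1332) = 329.7·54.31^(-0.1332) = 329.7·0.58737 = 193.657.
G = 288.1·(114.31 − 60)^(-0.07551) = 288.1·54.31^(-0.07551) = 288.1·0.73960 = 213.080.
B = 255 by definition for t > 66.
Rounded: (194, 213, 255).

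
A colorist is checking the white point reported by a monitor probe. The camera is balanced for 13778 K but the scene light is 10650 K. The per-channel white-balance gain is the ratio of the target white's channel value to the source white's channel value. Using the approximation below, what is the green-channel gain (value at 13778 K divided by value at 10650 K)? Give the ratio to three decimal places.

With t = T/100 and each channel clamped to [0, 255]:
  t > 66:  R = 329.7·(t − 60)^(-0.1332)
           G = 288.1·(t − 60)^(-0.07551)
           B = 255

0.962

At 10650 K (t = 106.5):
  G = 288.1·(106.5 − 60)^(-0.07551) = 288.1·46.5^(-0.07551) = 288.1·0.74833 = 215.593.
At 13778 K (t = 137.78):
  G = 288.1·(137.78 − 60)^(-0.07551) = 288.1·77.78^(-0.07551) = 288.1·0.71981 = 207.379.
Gain = 207.379 / 215.593 = 0.9619 → 0.962.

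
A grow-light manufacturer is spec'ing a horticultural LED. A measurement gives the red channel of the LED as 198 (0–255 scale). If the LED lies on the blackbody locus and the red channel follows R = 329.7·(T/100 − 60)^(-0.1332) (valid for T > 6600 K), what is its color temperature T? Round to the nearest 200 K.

10600 K

(t − 60)^(-0.1332) = 198/329.7 = 0.60055.
t − 60 = 0.60055^(1/-0.1332) = 0.60055^(-7.508) = 45.980, so t = 105.980.
T = 100·t = 10598 K → 10600 K to the nearest 200 K.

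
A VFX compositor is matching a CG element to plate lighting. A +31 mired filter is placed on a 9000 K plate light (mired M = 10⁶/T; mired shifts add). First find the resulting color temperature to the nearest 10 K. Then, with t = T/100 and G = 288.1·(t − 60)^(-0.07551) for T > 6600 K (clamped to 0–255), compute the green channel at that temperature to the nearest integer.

241

M_in = 10⁶/9000 = 111.11; M_out = 111.11 + (+31) = 142.11.
T_out = 10⁶/142.11 = 7036.7 K → 7040 K; t = 70.4.
G = 288.1·(70.4 − 60)^(-0.07551) = 288.1·10.4^(-0.07551) = 288.1·0.83792 = 241.405.
Rounded: 241.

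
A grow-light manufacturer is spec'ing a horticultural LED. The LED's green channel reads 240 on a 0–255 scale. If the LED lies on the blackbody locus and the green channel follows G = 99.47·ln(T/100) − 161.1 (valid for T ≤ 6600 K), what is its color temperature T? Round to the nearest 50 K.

ln t = (240 + 161.1) / 99.47 = 4.0324.
t = e^4.0324 = 56.394.
T = 100·t = 5639 K → 5650 K to the nearest 50 K.

5650 K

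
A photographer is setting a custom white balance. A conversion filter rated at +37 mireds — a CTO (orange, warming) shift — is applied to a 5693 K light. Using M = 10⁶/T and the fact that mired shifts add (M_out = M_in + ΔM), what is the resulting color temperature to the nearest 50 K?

4700 K

M_in = 10⁶/5693 = 175.65 mireds.
M_out = 175.65 + (+37) = 212.65 mireds.
T_out = 10⁶/212.65 = 4702.5 K → 4700 K.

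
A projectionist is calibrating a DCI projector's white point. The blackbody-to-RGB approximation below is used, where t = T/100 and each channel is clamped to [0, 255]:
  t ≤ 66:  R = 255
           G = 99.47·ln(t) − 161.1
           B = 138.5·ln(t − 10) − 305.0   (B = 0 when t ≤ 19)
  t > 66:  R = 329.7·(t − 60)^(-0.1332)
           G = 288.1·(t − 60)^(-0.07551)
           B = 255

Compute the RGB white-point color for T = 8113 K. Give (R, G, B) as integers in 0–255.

(220, 229, 255)

t = 8113/100 = 81.13; the t > 66 branch applies.
R = 329.7·(81.13 − 60)^(-0.1332) = 329.7·21.13^(-0.1332) = 329.7·0.66608 = 219.605.
G = 288.1·(81.13 − 60)^(-0.07551) = 288.1·21.13^(-0.07551) = 288.1·0.79425 = 228.823.
B = 255 by definition for t > 66.
Rounded: (220, 229, 255).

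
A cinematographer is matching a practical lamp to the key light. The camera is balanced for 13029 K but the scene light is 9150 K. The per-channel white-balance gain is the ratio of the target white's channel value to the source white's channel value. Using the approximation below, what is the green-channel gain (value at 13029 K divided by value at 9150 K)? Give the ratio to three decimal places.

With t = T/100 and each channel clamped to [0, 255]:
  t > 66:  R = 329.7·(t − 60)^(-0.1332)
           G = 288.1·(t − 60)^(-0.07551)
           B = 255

0.941

At 9150 K (t = 91.5):
  G = 288.1·(91.5 − 60)^(-0.07551) = 288.1·31.5^(-0.07551) = 288.1·0.77066 = 222.027.
At 13029 K (t = 130.29):
  G = 288.1·(130.29 − 60)^(-0.07551) = 288.1·70.29^(-0.07551) = 288.1·0.72534 = 208.970.
Gain = 208.970 / 222.027 = 0.9412 → 0.941.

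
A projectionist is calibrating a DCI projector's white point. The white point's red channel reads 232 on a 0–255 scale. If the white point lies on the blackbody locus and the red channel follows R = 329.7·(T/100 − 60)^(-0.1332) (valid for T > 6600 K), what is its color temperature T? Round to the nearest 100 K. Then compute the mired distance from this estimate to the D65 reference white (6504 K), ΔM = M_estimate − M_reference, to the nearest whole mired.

-19 mireds

(t − 60)^(-0.1332) = 232/329.7 = 0.70367.
t − 60 = 0.70367^(1/-0.1332) = 0.70367^(-7.508) = 13.992, so t = 73.992.
T = 100·t = 7399 K → 7400 K to the nearest 100 K.
M_estimate = 10⁶/7400 = 135.14; M_reference = 10⁶/6504 = 153.75.
ΔM = 135.14 − 153.75 = -18.62 → -19 mireds.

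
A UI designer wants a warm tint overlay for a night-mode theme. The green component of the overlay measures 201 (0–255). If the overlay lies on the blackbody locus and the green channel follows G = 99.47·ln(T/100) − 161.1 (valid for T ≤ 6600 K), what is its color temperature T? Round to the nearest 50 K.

3800 K

ln t = (201 + 161.1) / 99.47 = 3.6403.
t = e^3.6403 = 38.103.
T = 100·t = 3810 K → 3800 K to the nearest 50 K.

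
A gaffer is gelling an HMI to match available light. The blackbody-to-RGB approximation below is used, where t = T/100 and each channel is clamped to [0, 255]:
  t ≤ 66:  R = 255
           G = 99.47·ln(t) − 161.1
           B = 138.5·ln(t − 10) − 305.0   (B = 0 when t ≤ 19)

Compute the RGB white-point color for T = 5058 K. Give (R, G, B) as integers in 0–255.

t = 5058/100 = 50.58; the t ≤ 66 branch applies.
R = 255 by definition for t ≤ 66.
G = 99.47·ln 50.58 − 161.1 = 99.47·3.9236 − 161.1 = 229.176.
B = 138.5·ln(50.58 − 10) − 305.0 = 138.5·ln 40.58 − 305.0 = 138.5·3.7033 − 305.0 = 207.904.
Rounded: (255, 229, 208).

(255, 229, 208)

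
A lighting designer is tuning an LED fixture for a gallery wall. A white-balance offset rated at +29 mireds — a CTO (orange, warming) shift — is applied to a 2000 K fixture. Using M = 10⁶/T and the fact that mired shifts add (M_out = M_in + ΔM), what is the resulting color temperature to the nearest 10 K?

1890 K

M_in = 10⁶/2000 = 500.00 mireds.
M_out = 500.00 + (+29) = 529.00 mireds.
T_out = 10⁶/529.00 = 1890.4 K → 1890 K.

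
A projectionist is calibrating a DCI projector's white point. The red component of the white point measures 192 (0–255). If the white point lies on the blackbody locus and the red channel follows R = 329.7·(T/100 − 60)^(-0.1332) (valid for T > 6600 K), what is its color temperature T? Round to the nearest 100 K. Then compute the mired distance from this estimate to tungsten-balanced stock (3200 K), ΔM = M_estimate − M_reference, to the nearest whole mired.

(t − 60)^(-0.1332) = 192/329.7 = 0.58235.
t − 60 = 0.58235^(1/-0.1332) = 0.58235^(-7.508) = 57.929, so t = 117.929.
T = 100·t = 11793 K → 11800 K to the nearest 100 K.
M_estimate = 10⁶/11800 = 84.75; M_reference = 10⁶/3200 = 312.50.
ΔM = 84.75 − 312.50 = -227.75 → -228 mireds.

-228 mireds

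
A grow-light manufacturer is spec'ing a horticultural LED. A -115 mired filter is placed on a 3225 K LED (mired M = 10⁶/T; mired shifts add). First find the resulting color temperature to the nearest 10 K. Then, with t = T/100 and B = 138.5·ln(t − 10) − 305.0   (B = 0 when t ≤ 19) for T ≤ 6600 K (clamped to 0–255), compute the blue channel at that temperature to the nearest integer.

210

M_in = 10⁶/3225 = 310.08; M_out = 310.08 + (-115) = 195.08.
T_out = 10⁶/195.08 = 5126.2 K → 5130 K; t = 51.3.
B = 138.5·ln(51.3 − 10) − 305.0 = 138.5·ln 41.3 − 305.0 = 138.5·3.7209 − 305.0 = 210.339.
Rounded: 210.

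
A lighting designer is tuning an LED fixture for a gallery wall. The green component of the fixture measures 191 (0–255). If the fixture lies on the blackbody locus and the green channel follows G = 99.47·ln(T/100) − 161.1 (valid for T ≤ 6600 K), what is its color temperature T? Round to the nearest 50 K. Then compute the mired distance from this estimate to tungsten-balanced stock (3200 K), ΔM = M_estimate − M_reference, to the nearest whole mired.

ln t = (191 + 161.1) / 99.47 = 3.5398.
t = e^3.5398 = 34.459.
T = 100·t = 3446 K → 3450 K to the nearest 50 K.
M_estimate = 10⁶/3450 = 289.86; M_reference = 10⁶/3200 = 312.50.
ΔM = 289.86 − 312.50 = -22.64 → -23 mireds.

-23 mireds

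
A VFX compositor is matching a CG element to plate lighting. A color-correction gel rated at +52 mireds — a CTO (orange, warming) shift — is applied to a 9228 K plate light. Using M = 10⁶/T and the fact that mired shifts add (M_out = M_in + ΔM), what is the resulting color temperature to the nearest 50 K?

6250 K

M_in = 10⁶/9228 = 108.37 mireds.
M_out = 108.37 + (+52) = 160.37 mireds.
T_out = 10⁶/160.37 = 6235.7 K → 6250 K.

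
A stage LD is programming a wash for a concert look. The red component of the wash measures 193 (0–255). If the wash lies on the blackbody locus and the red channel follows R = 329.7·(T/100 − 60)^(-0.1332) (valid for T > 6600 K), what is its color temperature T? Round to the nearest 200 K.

11600 K

(t − 60)^(-0.1332) = 193/329.7 = 0.58538.
t − 60 = 0.58538^(1/-0.1332) = 0.58538^(-7.508) = 55.713, so t = 115.713.
T = 100·t = 11571 K → 11600 K to the nearest 200 K.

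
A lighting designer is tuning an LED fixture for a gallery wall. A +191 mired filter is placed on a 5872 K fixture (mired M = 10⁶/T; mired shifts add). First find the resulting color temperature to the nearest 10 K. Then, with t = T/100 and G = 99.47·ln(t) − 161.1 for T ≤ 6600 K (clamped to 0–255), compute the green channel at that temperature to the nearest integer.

M_in = 10⁶/5872 = 170.30; M_out = 170.30 + (+191) = 361.30.
T_out = 10⁶/361.30 = 2767.8 K → 2770 K; t = 27.7.
G = 99.47·ln 27.7 − 161.1 = 99.47·3.3214 − 161.1 = 169.283.
Rounded: 169.

169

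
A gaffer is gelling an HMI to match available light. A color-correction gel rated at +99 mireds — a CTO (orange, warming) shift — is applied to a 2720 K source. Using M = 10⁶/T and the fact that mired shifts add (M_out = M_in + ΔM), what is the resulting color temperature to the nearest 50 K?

M_in = 10⁶/2720 = 367.65 mireds.
M_out = 367.65 + (+99) = 466.65 mireds.
T_out = 10⁶/466.65 = 2142.9 K → 2150 K.

2150 K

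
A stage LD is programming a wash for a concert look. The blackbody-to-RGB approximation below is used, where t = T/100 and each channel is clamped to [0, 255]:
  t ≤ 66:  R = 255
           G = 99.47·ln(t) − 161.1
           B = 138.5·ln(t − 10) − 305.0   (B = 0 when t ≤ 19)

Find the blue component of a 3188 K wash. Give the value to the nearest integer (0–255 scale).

122

t = 3188/100 = 31.88; the t ≤ 66 branch applies.
B = 138.5·ln(31.88 − 10) − 305.0 = 138.5·ln 21.88 − 305.0 = 138.5·3.0856 − 305.0 = 122.352.
Rounded: 122.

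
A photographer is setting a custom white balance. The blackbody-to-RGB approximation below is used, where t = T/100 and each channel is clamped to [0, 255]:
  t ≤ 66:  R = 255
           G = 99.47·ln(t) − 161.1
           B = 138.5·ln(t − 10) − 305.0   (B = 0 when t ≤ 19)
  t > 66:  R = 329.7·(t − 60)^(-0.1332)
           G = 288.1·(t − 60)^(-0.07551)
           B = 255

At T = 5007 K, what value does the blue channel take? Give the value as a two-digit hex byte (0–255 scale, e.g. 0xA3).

t = 5007/100 = 50.07; the t ≤ 66 branch applies.
B = 138.5·ln(50.07 − 10) − 305.0 = 138.5·ln 40.07 − 305.0 = 138.5·3.6906 − 305.0 = 206.152.
Rounded: 206; in hex, 0xCE.

0xCE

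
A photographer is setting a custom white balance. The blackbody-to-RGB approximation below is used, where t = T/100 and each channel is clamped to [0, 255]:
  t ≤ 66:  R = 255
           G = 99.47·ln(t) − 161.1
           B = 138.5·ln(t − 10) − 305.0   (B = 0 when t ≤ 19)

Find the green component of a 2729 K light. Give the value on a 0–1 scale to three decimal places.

t = 2729/100 = 27.29; the t ≤ 66 branch applies.
G = 99.47·ln 27.29 − 161.1 = 99.47·3.3065 − 161.1 = 167.800.
On a 0–1 scale: 167.800/255 = 0.6580 → 0.658.

0.658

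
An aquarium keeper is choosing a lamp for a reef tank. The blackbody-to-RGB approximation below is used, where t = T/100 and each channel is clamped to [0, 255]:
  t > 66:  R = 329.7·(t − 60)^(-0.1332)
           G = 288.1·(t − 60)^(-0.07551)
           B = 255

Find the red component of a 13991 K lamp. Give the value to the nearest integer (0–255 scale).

184

t = 13991/100 = 139.91; the t > 66 branch applies.
R = 329.7·(139.91 − 60)^(-0.1332) = 329.7·79.91^(-0.1332) = 329.7·0.55792 = 183.947.
Rounded: 184.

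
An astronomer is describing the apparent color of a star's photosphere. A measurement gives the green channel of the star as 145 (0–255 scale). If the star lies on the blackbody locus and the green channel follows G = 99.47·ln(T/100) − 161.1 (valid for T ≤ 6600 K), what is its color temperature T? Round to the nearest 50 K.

2150 K

ln t = (145 + 161.1) / 99.47 = 3.0773.
t = e^3.0773 = 21.700.
T = 100·t = 2170 K → 2150 K to the nearest 50 K.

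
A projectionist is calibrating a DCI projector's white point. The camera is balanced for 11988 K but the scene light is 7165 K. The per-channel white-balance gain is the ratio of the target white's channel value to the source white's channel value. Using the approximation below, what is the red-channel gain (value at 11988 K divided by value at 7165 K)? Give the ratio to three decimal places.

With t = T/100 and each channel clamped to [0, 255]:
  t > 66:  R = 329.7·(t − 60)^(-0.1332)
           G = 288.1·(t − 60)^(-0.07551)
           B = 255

At 7165 K (t = 71.65):
  R = 329.7·(71.65 − 60)^(-0.1332) = 329.7·11.65^(-0.1332) = 329.7·0.72105 = 237.730.
At 11988 K (t = 119.88):
  R = 329.7·(119.88 − 60)^(-0.1332) = 329.7·59.88^(-0.1332) = 329.7·0.57978 = 191.155.
Gain = 191.155 / 237.730 = 0.8041 → 0.804.

0.804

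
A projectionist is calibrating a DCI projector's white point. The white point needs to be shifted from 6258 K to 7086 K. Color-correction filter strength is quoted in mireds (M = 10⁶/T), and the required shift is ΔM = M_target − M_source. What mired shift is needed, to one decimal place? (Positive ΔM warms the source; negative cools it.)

-18.7 mireds

M_source = 10⁶/6258 = 159.795; M_target = 10⁶/7086 = 141.123.
ΔM = 141.123 − 159.795 = -18.672 → -18.7 mireds, a cooling shift.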